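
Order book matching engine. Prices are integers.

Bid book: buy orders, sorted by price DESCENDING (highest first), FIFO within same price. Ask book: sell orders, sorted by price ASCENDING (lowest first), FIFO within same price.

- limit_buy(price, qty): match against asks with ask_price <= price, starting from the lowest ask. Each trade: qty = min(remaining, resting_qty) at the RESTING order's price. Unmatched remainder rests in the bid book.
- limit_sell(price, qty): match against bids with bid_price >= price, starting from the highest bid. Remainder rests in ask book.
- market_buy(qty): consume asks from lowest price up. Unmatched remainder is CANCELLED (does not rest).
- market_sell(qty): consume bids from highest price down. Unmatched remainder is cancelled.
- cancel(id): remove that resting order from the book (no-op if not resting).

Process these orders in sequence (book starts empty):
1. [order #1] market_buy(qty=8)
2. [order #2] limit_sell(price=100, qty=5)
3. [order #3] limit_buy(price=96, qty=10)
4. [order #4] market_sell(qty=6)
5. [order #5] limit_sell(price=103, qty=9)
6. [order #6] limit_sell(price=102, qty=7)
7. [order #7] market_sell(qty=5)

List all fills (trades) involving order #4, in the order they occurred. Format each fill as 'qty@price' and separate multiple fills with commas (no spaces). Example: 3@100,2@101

Answer: 6@96

Derivation:
After op 1 [order #1] market_buy(qty=8): fills=none; bids=[-] asks=[-]
After op 2 [order #2] limit_sell(price=100, qty=5): fills=none; bids=[-] asks=[#2:5@100]
After op 3 [order #3] limit_buy(price=96, qty=10): fills=none; bids=[#3:10@96] asks=[#2:5@100]
After op 4 [order #4] market_sell(qty=6): fills=#3x#4:6@96; bids=[#3:4@96] asks=[#2:5@100]
After op 5 [order #5] limit_sell(price=103, qty=9): fills=none; bids=[#3:4@96] asks=[#2:5@100 #5:9@103]
After op 6 [order #6] limit_sell(price=102, qty=7): fills=none; bids=[#3:4@96] asks=[#2:5@100 #6:7@102 #5:9@103]
After op 7 [order #7] market_sell(qty=5): fills=#3x#7:4@96; bids=[-] asks=[#2:5@100 #6:7@102 #5:9@103]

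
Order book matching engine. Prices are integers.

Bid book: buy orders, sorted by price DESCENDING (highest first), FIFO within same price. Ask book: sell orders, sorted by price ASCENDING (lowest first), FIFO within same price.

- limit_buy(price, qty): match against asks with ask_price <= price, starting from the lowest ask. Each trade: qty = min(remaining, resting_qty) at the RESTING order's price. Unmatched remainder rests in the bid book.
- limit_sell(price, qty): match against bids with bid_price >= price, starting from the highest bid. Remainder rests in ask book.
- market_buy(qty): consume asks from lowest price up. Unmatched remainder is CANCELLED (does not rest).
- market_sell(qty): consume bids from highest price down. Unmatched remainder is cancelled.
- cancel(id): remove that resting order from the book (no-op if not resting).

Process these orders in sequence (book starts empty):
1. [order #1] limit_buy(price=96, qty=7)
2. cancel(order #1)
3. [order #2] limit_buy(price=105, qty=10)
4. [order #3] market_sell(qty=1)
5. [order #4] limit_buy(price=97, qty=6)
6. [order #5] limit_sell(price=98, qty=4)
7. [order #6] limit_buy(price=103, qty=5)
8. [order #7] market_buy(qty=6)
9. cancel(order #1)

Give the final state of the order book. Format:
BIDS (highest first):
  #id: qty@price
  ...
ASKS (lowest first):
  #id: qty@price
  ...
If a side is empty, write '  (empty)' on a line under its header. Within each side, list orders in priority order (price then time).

After op 1 [order #1] limit_buy(price=96, qty=7): fills=none; bids=[#1:7@96] asks=[-]
After op 2 cancel(order #1): fills=none; bids=[-] asks=[-]
After op 3 [order #2] limit_buy(price=105, qty=10): fills=none; bids=[#2:10@105] asks=[-]
After op 4 [order #3] market_sell(qty=1): fills=#2x#3:1@105; bids=[#2:9@105] asks=[-]
After op 5 [order #4] limit_buy(price=97, qty=6): fills=none; bids=[#2:9@105 #4:6@97] asks=[-]
After op 6 [order #5] limit_sell(price=98, qty=4): fills=#2x#5:4@105; bids=[#2:5@105 #4:6@97] asks=[-]
After op 7 [order #6] limit_buy(price=103, qty=5): fills=none; bids=[#2:5@105 #6:5@103 #4:6@97] asks=[-]
After op 8 [order #7] market_buy(qty=6): fills=none; bids=[#2:5@105 #6:5@103 #4:6@97] asks=[-]
After op 9 cancel(order #1): fills=none; bids=[#2:5@105 #6:5@103 #4:6@97] asks=[-]

Answer: BIDS (highest first):
  #2: 5@105
  #6: 5@103
  #4: 6@97
ASKS (lowest first):
  (empty)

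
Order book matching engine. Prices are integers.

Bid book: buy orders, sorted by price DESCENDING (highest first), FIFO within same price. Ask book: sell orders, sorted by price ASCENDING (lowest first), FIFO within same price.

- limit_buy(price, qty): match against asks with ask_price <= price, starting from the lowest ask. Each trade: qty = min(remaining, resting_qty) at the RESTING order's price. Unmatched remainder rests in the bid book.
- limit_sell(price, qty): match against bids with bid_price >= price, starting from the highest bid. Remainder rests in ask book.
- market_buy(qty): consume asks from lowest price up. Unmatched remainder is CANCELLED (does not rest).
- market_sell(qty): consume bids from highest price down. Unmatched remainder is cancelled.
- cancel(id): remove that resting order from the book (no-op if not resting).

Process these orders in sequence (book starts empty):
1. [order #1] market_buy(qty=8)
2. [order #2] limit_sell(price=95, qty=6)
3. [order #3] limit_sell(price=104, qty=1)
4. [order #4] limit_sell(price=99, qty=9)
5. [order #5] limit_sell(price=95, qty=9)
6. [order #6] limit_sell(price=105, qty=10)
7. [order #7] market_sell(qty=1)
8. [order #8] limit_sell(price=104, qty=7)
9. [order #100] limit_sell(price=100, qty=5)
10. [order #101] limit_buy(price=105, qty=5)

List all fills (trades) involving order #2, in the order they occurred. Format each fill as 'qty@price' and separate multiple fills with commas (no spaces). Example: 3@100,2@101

Answer: 5@95

Derivation:
After op 1 [order #1] market_buy(qty=8): fills=none; bids=[-] asks=[-]
After op 2 [order #2] limit_sell(price=95, qty=6): fills=none; bids=[-] asks=[#2:6@95]
After op 3 [order #3] limit_sell(price=104, qty=1): fills=none; bids=[-] asks=[#2:6@95 #3:1@104]
After op 4 [order #4] limit_sell(price=99, qty=9): fills=none; bids=[-] asks=[#2:6@95 #4:9@99 #3:1@104]
After op 5 [order #5] limit_sell(price=95, qty=9): fills=none; bids=[-] asks=[#2:6@95 #5:9@95 #4:9@99 #3:1@104]
After op 6 [order #6] limit_sell(price=105, qty=10): fills=none; bids=[-] asks=[#2:6@95 #5:9@95 #4:9@99 #3:1@104 #6:10@105]
After op 7 [order #7] market_sell(qty=1): fills=none; bids=[-] asks=[#2:6@95 #5:9@95 #4:9@99 #3:1@104 #6:10@105]
After op 8 [order #8] limit_sell(price=104, qty=7): fills=none; bids=[-] asks=[#2:6@95 #5:9@95 #4:9@99 #3:1@104 #8:7@104 #6:10@105]
After op 9 [order #100] limit_sell(price=100, qty=5): fills=none; bids=[-] asks=[#2:6@95 #5:9@95 #4:9@99 #100:5@100 #3:1@104 #8:7@104 #6:10@105]
After op 10 [order #101] limit_buy(price=105, qty=5): fills=#101x#2:5@95; bids=[-] asks=[#2:1@95 #5:9@95 #4:9@99 #100:5@100 #3:1@104 #8:7@104 #6:10@105]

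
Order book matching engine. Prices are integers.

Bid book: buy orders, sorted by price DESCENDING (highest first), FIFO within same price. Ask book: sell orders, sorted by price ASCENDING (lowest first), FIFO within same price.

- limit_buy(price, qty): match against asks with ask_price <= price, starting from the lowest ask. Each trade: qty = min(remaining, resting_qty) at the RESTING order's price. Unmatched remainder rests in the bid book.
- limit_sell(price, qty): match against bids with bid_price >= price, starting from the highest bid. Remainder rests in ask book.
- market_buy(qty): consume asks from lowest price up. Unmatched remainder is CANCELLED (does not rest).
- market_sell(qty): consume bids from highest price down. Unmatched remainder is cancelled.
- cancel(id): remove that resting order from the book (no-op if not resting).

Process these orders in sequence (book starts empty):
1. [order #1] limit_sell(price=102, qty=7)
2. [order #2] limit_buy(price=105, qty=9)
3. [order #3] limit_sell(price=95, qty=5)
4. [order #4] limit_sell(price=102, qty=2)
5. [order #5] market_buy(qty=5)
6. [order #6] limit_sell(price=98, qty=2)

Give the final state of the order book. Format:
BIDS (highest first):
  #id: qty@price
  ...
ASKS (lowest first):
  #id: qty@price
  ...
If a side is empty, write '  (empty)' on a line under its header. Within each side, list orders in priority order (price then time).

After op 1 [order #1] limit_sell(price=102, qty=7): fills=none; bids=[-] asks=[#1:7@102]
After op 2 [order #2] limit_buy(price=105, qty=9): fills=#2x#1:7@102; bids=[#2:2@105] asks=[-]
After op 3 [order #3] limit_sell(price=95, qty=5): fills=#2x#3:2@105; bids=[-] asks=[#3:3@95]
After op 4 [order #4] limit_sell(price=102, qty=2): fills=none; bids=[-] asks=[#3:3@95 #4:2@102]
After op 5 [order #5] market_buy(qty=5): fills=#5x#3:3@95 #5x#4:2@102; bids=[-] asks=[-]
After op 6 [order #6] limit_sell(price=98, qty=2): fills=none; bids=[-] asks=[#6:2@98]

Answer: BIDS (highest first):
  (empty)
ASKS (lowest first):
  #6: 2@98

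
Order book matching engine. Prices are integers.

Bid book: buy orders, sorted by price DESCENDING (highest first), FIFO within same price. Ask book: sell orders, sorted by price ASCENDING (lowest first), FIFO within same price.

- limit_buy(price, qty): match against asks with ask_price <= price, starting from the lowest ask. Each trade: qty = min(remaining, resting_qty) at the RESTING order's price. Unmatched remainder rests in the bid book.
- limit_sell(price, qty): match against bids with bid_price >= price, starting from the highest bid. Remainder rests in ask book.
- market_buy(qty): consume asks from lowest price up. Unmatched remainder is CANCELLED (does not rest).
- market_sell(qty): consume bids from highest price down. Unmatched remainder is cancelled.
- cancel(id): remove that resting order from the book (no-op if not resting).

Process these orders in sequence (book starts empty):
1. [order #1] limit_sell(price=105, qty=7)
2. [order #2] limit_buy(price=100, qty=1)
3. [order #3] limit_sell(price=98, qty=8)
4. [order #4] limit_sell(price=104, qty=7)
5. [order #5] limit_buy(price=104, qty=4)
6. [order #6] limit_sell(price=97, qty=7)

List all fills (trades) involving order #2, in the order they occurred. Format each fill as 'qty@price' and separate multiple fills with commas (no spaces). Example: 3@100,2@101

After op 1 [order #1] limit_sell(price=105, qty=7): fills=none; bids=[-] asks=[#1:7@105]
After op 2 [order #2] limit_buy(price=100, qty=1): fills=none; bids=[#2:1@100] asks=[#1:7@105]
After op 3 [order #3] limit_sell(price=98, qty=8): fills=#2x#3:1@100; bids=[-] asks=[#3:7@98 #1:7@105]
After op 4 [order #4] limit_sell(price=104, qty=7): fills=none; bids=[-] asks=[#3:7@98 #4:7@104 #1:7@105]
After op 5 [order #5] limit_buy(price=104, qty=4): fills=#5x#3:4@98; bids=[-] asks=[#3:3@98 #4:7@104 #1:7@105]
After op 6 [order #6] limit_sell(price=97, qty=7): fills=none; bids=[-] asks=[#6:7@97 #3:3@98 #4:7@104 #1:7@105]

Answer: 1@100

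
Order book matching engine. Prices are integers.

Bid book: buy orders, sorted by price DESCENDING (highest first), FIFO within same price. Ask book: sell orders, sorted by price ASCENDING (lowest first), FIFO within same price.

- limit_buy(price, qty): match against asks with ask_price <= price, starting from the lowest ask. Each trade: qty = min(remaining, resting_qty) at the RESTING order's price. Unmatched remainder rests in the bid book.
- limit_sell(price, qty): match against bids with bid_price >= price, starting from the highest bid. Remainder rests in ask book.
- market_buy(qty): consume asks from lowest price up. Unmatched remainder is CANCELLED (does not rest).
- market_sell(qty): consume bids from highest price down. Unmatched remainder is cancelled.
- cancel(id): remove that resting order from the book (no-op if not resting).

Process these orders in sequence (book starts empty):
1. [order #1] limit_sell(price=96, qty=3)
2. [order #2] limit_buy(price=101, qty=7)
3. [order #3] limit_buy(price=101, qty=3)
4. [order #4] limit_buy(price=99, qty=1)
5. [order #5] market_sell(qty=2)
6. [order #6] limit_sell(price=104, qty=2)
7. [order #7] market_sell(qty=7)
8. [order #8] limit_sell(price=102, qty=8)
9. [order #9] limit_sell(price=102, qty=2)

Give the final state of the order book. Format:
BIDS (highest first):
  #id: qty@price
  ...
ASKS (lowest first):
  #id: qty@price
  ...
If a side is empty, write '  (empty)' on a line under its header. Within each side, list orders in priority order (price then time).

Answer: BIDS (highest first):
  (empty)
ASKS (lowest first):
  #8: 8@102
  #9: 2@102
  #6: 2@104

Derivation:
After op 1 [order #1] limit_sell(price=96, qty=3): fills=none; bids=[-] asks=[#1:3@96]
After op 2 [order #2] limit_buy(price=101, qty=7): fills=#2x#1:3@96; bids=[#2:4@101] asks=[-]
After op 3 [order #3] limit_buy(price=101, qty=3): fills=none; bids=[#2:4@101 #3:3@101] asks=[-]
After op 4 [order #4] limit_buy(price=99, qty=1): fills=none; bids=[#2:4@101 #3:3@101 #4:1@99] asks=[-]
After op 5 [order #5] market_sell(qty=2): fills=#2x#5:2@101; bids=[#2:2@101 #3:3@101 #4:1@99] asks=[-]
After op 6 [order #6] limit_sell(price=104, qty=2): fills=none; bids=[#2:2@101 #3:3@101 #4:1@99] asks=[#6:2@104]
After op 7 [order #7] market_sell(qty=7): fills=#2x#7:2@101 #3x#7:3@101 #4x#7:1@99; bids=[-] asks=[#6:2@104]
After op 8 [order #8] limit_sell(price=102, qty=8): fills=none; bids=[-] asks=[#8:8@102 #6:2@104]
After op 9 [order #9] limit_sell(price=102, qty=2): fills=none; bids=[-] asks=[#8:8@102 #9:2@102 #6:2@104]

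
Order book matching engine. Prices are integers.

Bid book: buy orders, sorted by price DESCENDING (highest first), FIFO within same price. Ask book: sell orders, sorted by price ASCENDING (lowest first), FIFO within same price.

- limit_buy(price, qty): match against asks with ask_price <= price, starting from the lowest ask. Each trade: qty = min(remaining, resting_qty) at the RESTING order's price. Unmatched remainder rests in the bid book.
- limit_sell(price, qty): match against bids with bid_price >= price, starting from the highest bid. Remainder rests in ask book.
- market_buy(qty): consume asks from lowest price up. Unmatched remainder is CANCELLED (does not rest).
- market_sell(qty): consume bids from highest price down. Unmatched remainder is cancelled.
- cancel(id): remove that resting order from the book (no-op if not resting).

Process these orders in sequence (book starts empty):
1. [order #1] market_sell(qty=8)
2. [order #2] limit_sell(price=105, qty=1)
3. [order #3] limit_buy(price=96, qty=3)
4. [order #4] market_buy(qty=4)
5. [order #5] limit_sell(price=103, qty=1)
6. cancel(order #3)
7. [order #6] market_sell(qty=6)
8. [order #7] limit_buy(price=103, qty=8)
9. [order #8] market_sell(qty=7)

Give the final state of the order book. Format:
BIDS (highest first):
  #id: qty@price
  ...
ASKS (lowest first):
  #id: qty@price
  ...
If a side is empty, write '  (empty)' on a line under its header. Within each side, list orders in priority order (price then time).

After op 1 [order #1] market_sell(qty=8): fills=none; bids=[-] asks=[-]
After op 2 [order #2] limit_sell(price=105, qty=1): fills=none; bids=[-] asks=[#2:1@105]
After op 3 [order #3] limit_buy(price=96, qty=3): fills=none; bids=[#3:3@96] asks=[#2:1@105]
After op 4 [order #4] market_buy(qty=4): fills=#4x#2:1@105; bids=[#3:3@96] asks=[-]
After op 5 [order #5] limit_sell(price=103, qty=1): fills=none; bids=[#3:3@96] asks=[#5:1@103]
After op 6 cancel(order #3): fills=none; bids=[-] asks=[#5:1@103]
After op 7 [order #6] market_sell(qty=6): fills=none; bids=[-] asks=[#5:1@103]
After op 8 [order #7] limit_buy(price=103, qty=8): fills=#7x#5:1@103; bids=[#7:7@103] asks=[-]
After op 9 [order #8] market_sell(qty=7): fills=#7x#8:7@103; bids=[-] asks=[-]

Answer: BIDS (highest first):
  (empty)
ASKS (lowest first):
  (empty)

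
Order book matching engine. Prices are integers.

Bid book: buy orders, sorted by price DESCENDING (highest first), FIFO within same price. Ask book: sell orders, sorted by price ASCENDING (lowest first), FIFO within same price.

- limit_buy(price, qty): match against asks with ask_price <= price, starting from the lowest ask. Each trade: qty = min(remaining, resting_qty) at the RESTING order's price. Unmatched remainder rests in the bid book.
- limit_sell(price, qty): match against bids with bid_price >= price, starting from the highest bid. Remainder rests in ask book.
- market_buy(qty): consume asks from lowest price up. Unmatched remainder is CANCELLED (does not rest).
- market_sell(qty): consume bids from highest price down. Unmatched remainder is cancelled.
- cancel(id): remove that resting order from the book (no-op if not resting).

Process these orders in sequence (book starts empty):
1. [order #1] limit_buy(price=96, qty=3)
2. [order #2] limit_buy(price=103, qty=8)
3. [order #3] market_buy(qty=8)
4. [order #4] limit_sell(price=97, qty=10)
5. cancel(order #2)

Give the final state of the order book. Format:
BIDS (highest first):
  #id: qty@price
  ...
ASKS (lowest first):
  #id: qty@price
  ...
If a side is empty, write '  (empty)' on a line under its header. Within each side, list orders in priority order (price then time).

After op 1 [order #1] limit_buy(price=96, qty=3): fills=none; bids=[#1:3@96] asks=[-]
After op 2 [order #2] limit_buy(price=103, qty=8): fills=none; bids=[#2:8@103 #1:3@96] asks=[-]
After op 3 [order #3] market_buy(qty=8): fills=none; bids=[#2:8@103 #1:3@96] asks=[-]
After op 4 [order #4] limit_sell(price=97, qty=10): fills=#2x#4:8@103; bids=[#1:3@96] asks=[#4:2@97]
After op 5 cancel(order #2): fills=none; bids=[#1:3@96] asks=[#4:2@97]

Answer: BIDS (highest first):
  #1: 3@96
ASKS (lowest first):
  #4: 2@97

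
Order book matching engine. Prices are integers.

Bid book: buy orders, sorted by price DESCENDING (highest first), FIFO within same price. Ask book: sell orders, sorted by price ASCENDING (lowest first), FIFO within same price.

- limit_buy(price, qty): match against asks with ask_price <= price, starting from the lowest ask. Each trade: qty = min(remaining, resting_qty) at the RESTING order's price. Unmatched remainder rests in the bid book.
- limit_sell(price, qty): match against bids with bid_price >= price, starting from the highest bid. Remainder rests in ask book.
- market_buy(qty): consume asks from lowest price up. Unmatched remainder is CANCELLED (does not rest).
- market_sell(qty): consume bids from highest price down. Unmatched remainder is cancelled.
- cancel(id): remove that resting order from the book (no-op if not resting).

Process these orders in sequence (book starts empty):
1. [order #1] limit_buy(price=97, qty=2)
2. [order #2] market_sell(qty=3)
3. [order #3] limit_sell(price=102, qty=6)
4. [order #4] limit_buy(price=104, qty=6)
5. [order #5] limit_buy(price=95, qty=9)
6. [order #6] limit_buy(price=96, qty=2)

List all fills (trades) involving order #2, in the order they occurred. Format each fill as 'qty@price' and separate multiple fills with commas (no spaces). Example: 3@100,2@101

Answer: 2@97

Derivation:
After op 1 [order #1] limit_buy(price=97, qty=2): fills=none; bids=[#1:2@97] asks=[-]
After op 2 [order #2] market_sell(qty=3): fills=#1x#2:2@97; bids=[-] asks=[-]
After op 3 [order #3] limit_sell(price=102, qty=6): fills=none; bids=[-] asks=[#3:6@102]
After op 4 [order #4] limit_buy(price=104, qty=6): fills=#4x#3:6@102; bids=[-] asks=[-]
After op 5 [order #5] limit_buy(price=95, qty=9): fills=none; bids=[#5:9@95] asks=[-]
After op 6 [order #6] limit_buy(price=96, qty=2): fills=none; bids=[#6:2@96 #5:9@95] asks=[-]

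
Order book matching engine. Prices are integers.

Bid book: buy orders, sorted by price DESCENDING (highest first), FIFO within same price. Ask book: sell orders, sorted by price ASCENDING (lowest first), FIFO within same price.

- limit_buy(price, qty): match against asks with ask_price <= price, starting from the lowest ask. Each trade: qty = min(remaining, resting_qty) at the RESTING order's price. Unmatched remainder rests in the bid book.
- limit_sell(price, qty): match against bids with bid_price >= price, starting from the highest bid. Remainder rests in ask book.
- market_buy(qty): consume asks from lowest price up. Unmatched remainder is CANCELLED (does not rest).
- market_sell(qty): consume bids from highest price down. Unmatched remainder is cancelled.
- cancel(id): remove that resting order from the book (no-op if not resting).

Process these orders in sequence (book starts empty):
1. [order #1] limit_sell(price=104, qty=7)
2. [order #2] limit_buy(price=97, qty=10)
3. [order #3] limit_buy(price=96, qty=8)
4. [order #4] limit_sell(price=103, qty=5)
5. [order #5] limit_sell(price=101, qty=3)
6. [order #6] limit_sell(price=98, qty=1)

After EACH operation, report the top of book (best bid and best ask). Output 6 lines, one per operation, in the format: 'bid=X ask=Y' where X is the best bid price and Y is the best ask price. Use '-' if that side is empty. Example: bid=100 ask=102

After op 1 [order #1] limit_sell(price=104, qty=7): fills=none; bids=[-] asks=[#1:7@104]
After op 2 [order #2] limit_buy(price=97, qty=10): fills=none; bids=[#2:10@97] asks=[#1:7@104]
After op 3 [order #3] limit_buy(price=96, qty=8): fills=none; bids=[#2:10@97 #3:8@96] asks=[#1:7@104]
After op 4 [order #4] limit_sell(price=103, qty=5): fills=none; bids=[#2:10@97 #3:8@96] asks=[#4:5@103 #1:7@104]
After op 5 [order #5] limit_sell(price=101, qty=3): fills=none; bids=[#2:10@97 #3:8@96] asks=[#5:3@101 #4:5@103 #1:7@104]
After op 6 [order #6] limit_sell(price=98, qty=1): fills=none; bids=[#2:10@97 #3:8@96] asks=[#6:1@98 #5:3@101 #4:5@103 #1:7@104]

Answer: bid=- ask=104
bid=97 ask=104
bid=97 ask=104
bid=97 ask=103
bid=97 ask=101
bid=97 ask=98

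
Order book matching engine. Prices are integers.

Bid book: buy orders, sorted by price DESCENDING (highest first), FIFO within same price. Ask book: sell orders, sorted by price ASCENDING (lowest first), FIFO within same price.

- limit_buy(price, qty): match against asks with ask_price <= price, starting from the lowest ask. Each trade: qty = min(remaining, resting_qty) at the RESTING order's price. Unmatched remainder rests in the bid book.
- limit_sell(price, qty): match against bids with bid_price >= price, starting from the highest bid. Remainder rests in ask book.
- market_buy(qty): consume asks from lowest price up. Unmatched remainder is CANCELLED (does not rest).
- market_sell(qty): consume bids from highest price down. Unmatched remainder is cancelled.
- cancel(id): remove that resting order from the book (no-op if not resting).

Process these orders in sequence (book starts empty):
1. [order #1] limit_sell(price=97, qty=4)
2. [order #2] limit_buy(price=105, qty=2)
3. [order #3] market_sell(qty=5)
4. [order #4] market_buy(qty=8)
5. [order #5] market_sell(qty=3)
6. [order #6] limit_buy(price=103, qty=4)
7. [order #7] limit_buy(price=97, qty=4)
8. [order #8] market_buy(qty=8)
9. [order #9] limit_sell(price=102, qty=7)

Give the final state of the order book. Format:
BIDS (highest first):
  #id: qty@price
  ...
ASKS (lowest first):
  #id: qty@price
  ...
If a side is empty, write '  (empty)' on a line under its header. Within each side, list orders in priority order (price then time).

After op 1 [order #1] limit_sell(price=97, qty=4): fills=none; bids=[-] asks=[#1:4@97]
After op 2 [order #2] limit_buy(price=105, qty=2): fills=#2x#1:2@97; bids=[-] asks=[#1:2@97]
After op 3 [order #3] market_sell(qty=5): fills=none; bids=[-] asks=[#1:2@97]
After op 4 [order #4] market_buy(qty=8): fills=#4x#1:2@97; bids=[-] asks=[-]
After op 5 [order #5] market_sell(qty=3): fills=none; bids=[-] asks=[-]
After op 6 [order #6] limit_buy(price=103, qty=4): fills=none; bids=[#6:4@103] asks=[-]
After op 7 [order #7] limit_buy(price=97, qty=4): fills=none; bids=[#6:4@103 #7:4@97] asks=[-]
After op 8 [order #8] market_buy(qty=8): fills=none; bids=[#6:4@103 #7:4@97] asks=[-]
After op 9 [order #9] limit_sell(price=102, qty=7): fills=#6x#9:4@103; bids=[#7:4@97] asks=[#9:3@102]

Answer: BIDS (highest first):
  #7: 4@97
ASKS (lowest first):
  #9: 3@102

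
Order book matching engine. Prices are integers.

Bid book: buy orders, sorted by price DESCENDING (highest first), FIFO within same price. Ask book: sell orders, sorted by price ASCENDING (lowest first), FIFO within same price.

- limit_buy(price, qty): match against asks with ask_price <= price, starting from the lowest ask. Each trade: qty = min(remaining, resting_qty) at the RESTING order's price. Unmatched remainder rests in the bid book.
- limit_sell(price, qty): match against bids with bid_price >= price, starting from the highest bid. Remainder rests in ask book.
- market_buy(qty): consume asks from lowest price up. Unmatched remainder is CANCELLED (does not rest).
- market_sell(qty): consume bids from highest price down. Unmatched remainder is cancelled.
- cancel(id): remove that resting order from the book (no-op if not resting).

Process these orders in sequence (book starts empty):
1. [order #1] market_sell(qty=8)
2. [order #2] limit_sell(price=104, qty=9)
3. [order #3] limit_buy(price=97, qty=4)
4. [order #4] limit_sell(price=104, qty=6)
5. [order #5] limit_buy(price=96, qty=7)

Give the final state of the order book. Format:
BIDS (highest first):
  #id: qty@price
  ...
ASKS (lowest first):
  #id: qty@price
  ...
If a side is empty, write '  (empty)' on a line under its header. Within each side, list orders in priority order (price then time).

After op 1 [order #1] market_sell(qty=8): fills=none; bids=[-] asks=[-]
After op 2 [order #2] limit_sell(price=104, qty=9): fills=none; bids=[-] asks=[#2:9@104]
After op 3 [order #3] limit_buy(price=97, qty=4): fills=none; bids=[#3:4@97] asks=[#2:9@104]
After op 4 [order #4] limit_sell(price=104, qty=6): fills=none; bids=[#3:4@97] asks=[#2:9@104 #4:6@104]
After op 5 [order #5] limit_buy(price=96, qty=7): fills=none; bids=[#3:4@97 #5:7@96] asks=[#2:9@104 #4:6@104]

Answer: BIDS (highest first):
  #3: 4@97
  #5: 7@96
ASKS (lowest first):
  #2: 9@104
  #4: 6@104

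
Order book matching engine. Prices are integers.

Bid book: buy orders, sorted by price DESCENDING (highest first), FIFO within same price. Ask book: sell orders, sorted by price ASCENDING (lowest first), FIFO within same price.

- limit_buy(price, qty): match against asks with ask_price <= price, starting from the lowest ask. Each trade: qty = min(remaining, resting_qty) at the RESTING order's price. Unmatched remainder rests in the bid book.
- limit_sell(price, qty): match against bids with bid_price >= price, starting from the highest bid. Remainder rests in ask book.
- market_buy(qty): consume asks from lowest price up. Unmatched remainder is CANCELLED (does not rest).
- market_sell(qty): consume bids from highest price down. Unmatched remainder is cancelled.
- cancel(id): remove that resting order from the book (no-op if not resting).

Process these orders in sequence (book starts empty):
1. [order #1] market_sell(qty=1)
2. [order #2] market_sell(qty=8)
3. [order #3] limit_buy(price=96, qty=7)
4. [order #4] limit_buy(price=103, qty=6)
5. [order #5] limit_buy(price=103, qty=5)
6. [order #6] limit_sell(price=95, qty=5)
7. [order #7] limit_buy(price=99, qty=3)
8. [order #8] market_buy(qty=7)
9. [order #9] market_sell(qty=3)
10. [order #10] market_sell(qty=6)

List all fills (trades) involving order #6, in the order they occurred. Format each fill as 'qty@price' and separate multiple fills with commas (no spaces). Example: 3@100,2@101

After op 1 [order #1] market_sell(qty=1): fills=none; bids=[-] asks=[-]
After op 2 [order #2] market_sell(qty=8): fills=none; bids=[-] asks=[-]
After op 3 [order #3] limit_buy(price=96, qty=7): fills=none; bids=[#3:7@96] asks=[-]
After op 4 [order #4] limit_buy(price=103, qty=6): fills=none; bids=[#4:6@103 #3:7@96] asks=[-]
After op 5 [order #5] limit_buy(price=103, qty=5): fills=none; bids=[#4:6@103 #5:5@103 #3:7@96] asks=[-]
After op 6 [order #6] limit_sell(price=95, qty=5): fills=#4x#6:5@103; bids=[#4:1@103 #5:5@103 #3:7@96] asks=[-]
After op 7 [order #7] limit_buy(price=99, qty=3): fills=none; bids=[#4:1@103 #5:5@103 #7:3@99 #3:7@96] asks=[-]
After op 8 [order #8] market_buy(qty=7): fills=none; bids=[#4:1@103 #5:5@103 #7:3@99 #3:7@96] asks=[-]
After op 9 [order #9] market_sell(qty=3): fills=#4x#9:1@103 #5x#9:2@103; bids=[#5:3@103 #7:3@99 #3:7@96] asks=[-]
After op 10 [order #10] market_sell(qty=6): fills=#5x#10:3@103 #7x#10:3@99; bids=[#3:7@96] asks=[-]

Answer: 5@103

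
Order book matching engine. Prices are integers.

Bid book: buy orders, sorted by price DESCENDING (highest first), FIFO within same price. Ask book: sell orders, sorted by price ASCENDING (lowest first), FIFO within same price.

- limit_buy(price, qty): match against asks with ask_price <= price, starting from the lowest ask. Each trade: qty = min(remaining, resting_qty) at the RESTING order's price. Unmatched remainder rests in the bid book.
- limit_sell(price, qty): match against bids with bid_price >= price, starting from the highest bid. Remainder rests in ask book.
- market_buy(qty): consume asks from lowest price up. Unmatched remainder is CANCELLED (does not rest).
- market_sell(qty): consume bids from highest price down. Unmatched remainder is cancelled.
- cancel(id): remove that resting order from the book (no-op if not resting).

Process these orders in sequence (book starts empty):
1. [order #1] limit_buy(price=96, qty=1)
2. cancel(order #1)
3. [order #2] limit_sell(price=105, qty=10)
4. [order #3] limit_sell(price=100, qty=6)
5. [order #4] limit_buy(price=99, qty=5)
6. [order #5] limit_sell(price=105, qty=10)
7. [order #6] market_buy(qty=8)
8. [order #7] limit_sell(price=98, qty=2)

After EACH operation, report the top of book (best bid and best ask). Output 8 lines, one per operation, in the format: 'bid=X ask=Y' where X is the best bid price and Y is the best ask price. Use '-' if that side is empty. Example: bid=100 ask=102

Answer: bid=96 ask=-
bid=- ask=-
bid=- ask=105
bid=- ask=100
bid=99 ask=100
bid=99 ask=100
bid=99 ask=105
bid=99 ask=105

Derivation:
After op 1 [order #1] limit_buy(price=96, qty=1): fills=none; bids=[#1:1@96] asks=[-]
After op 2 cancel(order #1): fills=none; bids=[-] asks=[-]
After op 3 [order #2] limit_sell(price=105, qty=10): fills=none; bids=[-] asks=[#2:10@105]
After op 4 [order #3] limit_sell(price=100, qty=6): fills=none; bids=[-] asks=[#3:6@100 #2:10@105]
After op 5 [order #4] limit_buy(price=99, qty=5): fills=none; bids=[#4:5@99] asks=[#3:6@100 #2:10@105]
After op 6 [order #5] limit_sell(price=105, qty=10): fills=none; bids=[#4:5@99] asks=[#3:6@100 #2:10@105 #5:10@105]
After op 7 [order #6] market_buy(qty=8): fills=#6x#3:6@100 #6x#2:2@105; bids=[#4:5@99] asks=[#2:8@105 #5:10@105]
After op 8 [order #7] limit_sell(price=98, qty=2): fills=#4x#7:2@99; bids=[#4:3@99] asks=[#2:8@105 #5:10@105]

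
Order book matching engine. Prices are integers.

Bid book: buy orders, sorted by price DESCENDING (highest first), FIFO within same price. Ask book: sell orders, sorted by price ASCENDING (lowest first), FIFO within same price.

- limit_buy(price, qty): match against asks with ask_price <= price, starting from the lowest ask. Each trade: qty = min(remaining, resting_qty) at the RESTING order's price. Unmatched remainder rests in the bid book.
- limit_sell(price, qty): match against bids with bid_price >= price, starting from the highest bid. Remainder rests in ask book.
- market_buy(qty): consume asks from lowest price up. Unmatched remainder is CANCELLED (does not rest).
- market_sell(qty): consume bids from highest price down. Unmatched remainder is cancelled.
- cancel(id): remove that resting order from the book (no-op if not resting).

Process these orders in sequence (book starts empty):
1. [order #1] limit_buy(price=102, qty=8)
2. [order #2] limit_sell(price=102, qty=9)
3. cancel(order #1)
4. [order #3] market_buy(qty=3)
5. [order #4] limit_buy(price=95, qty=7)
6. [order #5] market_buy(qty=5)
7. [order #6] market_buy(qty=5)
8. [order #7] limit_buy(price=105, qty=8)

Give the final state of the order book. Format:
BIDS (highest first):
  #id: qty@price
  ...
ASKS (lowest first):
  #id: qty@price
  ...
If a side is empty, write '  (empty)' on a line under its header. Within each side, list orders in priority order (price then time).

Answer: BIDS (highest first):
  #7: 8@105
  #4: 7@95
ASKS (lowest first):
  (empty)

Derivation:
After op 1 [order #1] limit_buy(price=102, qty=8): fills=none; bids=[#1:8@102] asks=[-]
After op 2 [order #2] limit_sell(price=102, qty=9): fills=#1x#2:8@102; bids=[-] asks=[#2:1@102]
After op 3 cancel(order #1): fills=none; bids=[-] asks=[#2:1@102]
After op 4 [order #3] market_buy(qty=3): fills=#3x#2:1@102; bids=[-] asks=[-]
After op 5 [order #4] limit_buy(price=95, qty=7): fills=none; bids=[#4:7@95] asks=[-]
After op 6 [order #5] market_buy(qty=5): fills=none; bids=[#4:7@95] asks=[-]
After op 7 [order #6] market_buy(qty=5): fills=none; bids=[#4:7@95] asks=[-]
After op 8 [order #7] limit_buy(price=105, qty=8): fills=none; bids=[#7:8@105 #4:7@95] asks=[-]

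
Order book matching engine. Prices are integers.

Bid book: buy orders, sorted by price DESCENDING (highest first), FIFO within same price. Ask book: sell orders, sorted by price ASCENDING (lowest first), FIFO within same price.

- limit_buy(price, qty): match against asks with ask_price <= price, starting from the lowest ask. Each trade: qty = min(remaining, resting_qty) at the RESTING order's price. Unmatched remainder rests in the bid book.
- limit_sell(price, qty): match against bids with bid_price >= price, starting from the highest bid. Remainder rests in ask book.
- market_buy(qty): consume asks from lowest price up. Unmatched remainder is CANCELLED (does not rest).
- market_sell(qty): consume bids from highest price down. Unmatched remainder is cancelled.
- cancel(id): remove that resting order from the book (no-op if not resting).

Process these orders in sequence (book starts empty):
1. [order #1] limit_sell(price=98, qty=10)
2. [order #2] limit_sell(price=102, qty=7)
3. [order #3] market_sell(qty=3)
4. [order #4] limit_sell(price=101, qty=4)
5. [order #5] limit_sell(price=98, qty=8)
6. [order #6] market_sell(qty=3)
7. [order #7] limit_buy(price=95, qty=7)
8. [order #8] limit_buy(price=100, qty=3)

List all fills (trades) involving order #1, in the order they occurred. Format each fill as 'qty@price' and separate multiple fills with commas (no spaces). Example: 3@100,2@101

After op 1 [order #1] limit_sell(price=98, qty=10): fills=none; bids=[-] asks=[#1:10@98]
After op 2 [order #2] limit_sell(price=102, qty=7): fills=none; bids=[-] asks=[#1:10@98 #2:7@102]
After op 3 [order #3] market_sell(qty=3): fills=none; bids=[-] asks=[#1:10@98 #2:7@102]
After op 4 [order #4] limit_sell(price=101, qty=4): fills=none; bids=[-] asks=[#1:10@98 #4:4@101 #2:7@102]
After op 5 [order #5] limit_sell(price=98, qty=8): fills=none; bids=[-] asks=[#1:10@98 #5:8@98 #4:4@101 #2:7@102]
After op 6 [order #6] market_sell(qty=3): fills=none; bids=[-] asks=[#1:10@98 #5:8@98 #4:4@101 #2:7@102]
After op 7 [order #7] limit_buy(price=95, qty=7): fills=none; bids=[#7:7@95] asks=[#1:10@98 #5:8@98 #4:4@101 #2:7@102]
After op 8 [order #8] limit_buy(price=100, qty=3): fills=#8x#1:3@98; bids=[#7:7@95] asks=[#1:7@98 #5:8@98 #4:4@101 #2:7@102]

Answer: 3@98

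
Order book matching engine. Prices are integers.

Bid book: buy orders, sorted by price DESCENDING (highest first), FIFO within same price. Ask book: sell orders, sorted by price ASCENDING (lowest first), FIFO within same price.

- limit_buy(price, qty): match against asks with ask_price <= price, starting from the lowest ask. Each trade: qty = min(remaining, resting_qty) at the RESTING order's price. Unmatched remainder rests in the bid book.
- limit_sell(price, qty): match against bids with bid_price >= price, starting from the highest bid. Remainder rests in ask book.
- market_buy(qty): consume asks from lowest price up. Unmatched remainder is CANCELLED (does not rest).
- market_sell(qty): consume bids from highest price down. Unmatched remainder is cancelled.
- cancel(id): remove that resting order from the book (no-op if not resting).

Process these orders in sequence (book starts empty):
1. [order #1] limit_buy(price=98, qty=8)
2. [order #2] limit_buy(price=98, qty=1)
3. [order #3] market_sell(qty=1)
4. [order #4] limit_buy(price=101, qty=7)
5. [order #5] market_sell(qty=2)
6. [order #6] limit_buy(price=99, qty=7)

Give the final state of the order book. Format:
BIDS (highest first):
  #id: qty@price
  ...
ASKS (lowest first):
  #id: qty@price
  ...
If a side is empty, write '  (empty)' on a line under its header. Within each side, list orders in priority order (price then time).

After op 1 [order #1] limit_buy(price=98, qty=8): fills=none; bids=[#1:8@98] asks=[-]
After op 2 [order #2] limit_buy(price=98, qty=1): fills=none; bids=[#1:8@98 #2:1@98] asks=[-]
After op 3 [order #3] market_sell(qty=1): fills=#1x#3:1@98; bids=[#1:7@98 #2:1@98] asks=[-]
After op 4 [order #4] limit_buy(price=101, qty=7): fills=none; bids=[#4:7@101 #1:7@98 #2:1@98] asks=[-]
After op 5 [order #5] market_sell(qty=2): fills=#4x#5:2@101; bids=[#4:5@101 #1:7@98 #2:1@98] asks=[-]
After op 6 [order #6] limit_buy(price=99, qty=7): fills=none; bids=[#4:5@101 #6:7@99 #1:7@98 #2:1@98] asks=[-]

Answer: BIDS (highest first):
  #4: 5@101
  #6: 7@99
  #1: 7@98
  #2: 1@98
ASKS (lowest first):
  (empty)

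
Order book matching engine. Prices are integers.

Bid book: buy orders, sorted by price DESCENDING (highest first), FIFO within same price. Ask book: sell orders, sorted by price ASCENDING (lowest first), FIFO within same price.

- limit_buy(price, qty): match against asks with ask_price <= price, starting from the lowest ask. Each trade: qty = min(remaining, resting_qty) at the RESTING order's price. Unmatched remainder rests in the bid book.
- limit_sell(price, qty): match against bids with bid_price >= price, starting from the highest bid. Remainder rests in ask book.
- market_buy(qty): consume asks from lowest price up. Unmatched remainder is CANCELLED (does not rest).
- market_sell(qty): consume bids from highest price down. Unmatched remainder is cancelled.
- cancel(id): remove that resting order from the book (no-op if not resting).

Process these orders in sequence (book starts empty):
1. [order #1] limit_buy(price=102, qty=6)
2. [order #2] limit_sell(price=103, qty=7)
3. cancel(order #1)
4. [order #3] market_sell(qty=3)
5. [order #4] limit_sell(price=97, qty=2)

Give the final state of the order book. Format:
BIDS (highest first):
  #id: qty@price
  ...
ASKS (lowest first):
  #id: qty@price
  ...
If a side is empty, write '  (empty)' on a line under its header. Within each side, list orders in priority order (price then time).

Answer: BIDS (highest first):
  (empty)
ASKS (lowest first):
  #4: 2@97
  #2: 7@103

Derivation:
After op 1 [order #1] limit_buy(price=102, qty=6): fills=none; bids=[#1:6@102] asks=[-]
After op 2 [order #2] limit_sell(price=103, qty=7): fills=none; bids=[#1:6@102] asks=[#2:7@103]
After op 3 cancel(order #1): fills=none; bids=[-] asks=[#2:7@103]
After op 4 [order #3] market_sell(qty=3): fills=none; bids=[-] asks=[#2:7@103]
After op 5 [order #4] limit_sell(price=97, qty=2): fills=none; bids=[-] asks=[#4:2@97 #2:7@103]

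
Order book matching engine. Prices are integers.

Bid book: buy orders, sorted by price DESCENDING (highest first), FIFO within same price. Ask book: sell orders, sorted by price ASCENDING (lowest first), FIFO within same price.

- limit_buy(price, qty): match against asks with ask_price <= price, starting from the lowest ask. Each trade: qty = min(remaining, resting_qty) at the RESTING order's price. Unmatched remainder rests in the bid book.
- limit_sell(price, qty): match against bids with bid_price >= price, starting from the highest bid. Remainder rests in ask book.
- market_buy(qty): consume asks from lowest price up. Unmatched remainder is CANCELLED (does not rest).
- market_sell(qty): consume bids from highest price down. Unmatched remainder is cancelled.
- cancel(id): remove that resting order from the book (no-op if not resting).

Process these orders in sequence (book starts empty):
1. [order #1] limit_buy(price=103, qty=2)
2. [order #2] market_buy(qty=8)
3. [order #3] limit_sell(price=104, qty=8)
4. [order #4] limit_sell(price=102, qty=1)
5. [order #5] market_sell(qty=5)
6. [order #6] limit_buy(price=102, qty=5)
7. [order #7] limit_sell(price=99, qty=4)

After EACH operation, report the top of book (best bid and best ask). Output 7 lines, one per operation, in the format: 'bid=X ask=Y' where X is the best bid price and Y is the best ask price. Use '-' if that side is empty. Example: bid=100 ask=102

After op 1 [order #1] limit_buy(price=103, qty=2): fills=none; bids=[#1:2@103] asks=[-]
After op 2 [order #2] market_buy(qty=8): fills=none; bids=[#1:2@103] asks=[-]
After op 3 [order #3] limit_sell(price=104, qty=8): fills=none; bids=[#1:2@103] asks=[#3:8@104]
After op 4 [order #4] limit_sell(price=102, qty=1): fills=#1x#4:1@103; bids=[#1:1@103] asks=[#3:8@104]
After op 5 [order #5] market_sell(qty=5): fills=#1x#5:1@103; bids=[-] asks=[#3:8@104]
After op 6 [order #6] limit_buy(price=102, qty=5): fills=none; bids=[#6:5@102] asks=[#3:8@104]
After op 7 [order #7] limit_sell(price=99, qty=4): fills=#6x#7:4@102; bids=[#6:1@102] asks=[#3:8@104]

Answer: bid=103 ask=-
bid=103 ask=-
bid=103 ask=104
bid=103 ask=104
bid=- ask=104
bid=102 ask=104
bid=102 ask=104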